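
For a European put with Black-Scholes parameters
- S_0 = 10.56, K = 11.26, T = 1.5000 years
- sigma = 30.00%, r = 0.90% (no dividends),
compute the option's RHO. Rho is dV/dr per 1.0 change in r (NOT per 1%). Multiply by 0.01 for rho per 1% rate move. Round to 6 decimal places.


d1 = 0.0457691392; d2 = -0.3216543222
phi(d1) = 0.3985246442; exp(-qT) = 1.0000000000; exp(-rT) = 0.9865907163
N(-d2) = 0.6261427071
Rho = -K*T*exp(-rT)*N(-d2) = -11.2600 * 1.5000 * 0.9865907163 * 0.6261427071 = -10.433740

Answer: Rho = -10.433740


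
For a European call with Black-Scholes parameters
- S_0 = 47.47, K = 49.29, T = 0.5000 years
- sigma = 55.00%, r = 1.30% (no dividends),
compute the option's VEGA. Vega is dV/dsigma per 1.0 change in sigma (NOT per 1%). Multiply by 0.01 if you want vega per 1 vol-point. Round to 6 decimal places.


Answer: Vega = 13.303658

Derivation:
d1 = 0.1144271353; d2 = -0.2744815943
phi(d1) = 0.3963390220; exp(-qT) = 1.0000000000; exp(-rT) = 0.9935210793
Vega = S * exp(-qT) * phi(d1) * sqrt(T) = 47.4700 * 1.0000000000 * 0.3963390220 * 0.7071067812 = 13.303658


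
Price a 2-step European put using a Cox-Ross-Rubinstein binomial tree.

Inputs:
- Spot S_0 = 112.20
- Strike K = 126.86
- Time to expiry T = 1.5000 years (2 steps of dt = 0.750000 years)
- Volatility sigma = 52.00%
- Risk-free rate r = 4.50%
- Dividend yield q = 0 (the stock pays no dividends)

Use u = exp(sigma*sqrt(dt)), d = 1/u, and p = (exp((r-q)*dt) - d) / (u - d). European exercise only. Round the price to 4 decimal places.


dt = T/N = 0.750000
u = exp(sigma*sqrt(dt)) = 1.568835; d = 1/u = 0.637416
p = (exp((r-q)*dt) - d) / (u - d) = 0.426135
Discount per step: exp(-r*dt) = 0.966813
Stock lattice S(k, i) with i counting down-moves:
  k=0: S(0,0) = 112.2000
  k=1: S(1,0) = 176.0233; S(1,1) = 71.5180
  k=2: S(2,0) = 276.1514; S(2,1) = 112.2000; S(2,2) = 45.5867
Terminal payoffs V(N, i) = max(K - S_T, 0):
  V(2,0) = 0.000000; V(2,1) = 14.660000; V(2,2) = 81.273274
Backward induction: V(k, i) = exp(-r*dt) * [p * V(k+1, i) + (1-p) * V(k+1, i+1)].
  V(1,0) = exp(-r*dt) * [p*0.000000 + (1-p)*14.660000] = 8.133665
  V(1,1) = exp(-r*dt) * [p*14.660000 + (1-p)*81.273274] = 51.131876
  V(0,0) = exp(-r*dt) * [p*8.133665 + (1-p)*51.131876] = 31.720013

Answer: Price = V(0,0) = 31.7200


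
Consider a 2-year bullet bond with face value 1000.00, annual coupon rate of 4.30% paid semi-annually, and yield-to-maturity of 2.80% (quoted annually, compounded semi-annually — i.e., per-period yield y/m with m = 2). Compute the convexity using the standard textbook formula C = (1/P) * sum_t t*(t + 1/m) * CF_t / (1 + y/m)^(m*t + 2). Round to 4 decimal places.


Answer: Convexity = 4.6645

Derivation:
Coupon per period c = face * coupon_rate / m = 21.500000
Periods per year m = 2; per-period yield y/m = 0.014000
Number of cashflows N = 4
Cashflows (t years, CF_t, discount factor 1/(1+y/m)^(m*t), PV):
  t = 0.5000: CF_t = 21.500000, DF = 0.986193, PV = 21.203156
  t = 1.0000: CF_t = 21.500000, DF = 0.972577, PV = 20.910410
  t = 1.5000: CF_t = 21.500000, DF = 0.959149, PV = 20.621706
  t = 2.0000: CF_t = 1021.500000, DF = 0.945906, PV = 966.243423
Price P = sum_t PV_t = 1028.978696
Convexity numerator sum_t t*(t + 1/m) * CF_t / (1+y/m)^(m*t + 2):
  t = 0.5000: term = 10.310853
  t = 1.0000: term = 30.505483
  t = 1.5000: term = 60.168605
  t = 2.0000: term = 4698.731679
Convexity = (1/P) * sum = 4799.716619 / 1028.978696 = 4.664544


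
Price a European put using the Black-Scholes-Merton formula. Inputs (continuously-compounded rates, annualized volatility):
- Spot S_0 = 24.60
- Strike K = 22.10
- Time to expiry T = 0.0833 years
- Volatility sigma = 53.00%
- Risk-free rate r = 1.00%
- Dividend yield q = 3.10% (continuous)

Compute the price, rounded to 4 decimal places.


d1 = (ln(S/K) + (r - q + 0.5*sigma^2) * T) / (sigma * sqrt(T)) = 0.76564783
d2 = d1 - sigma * sqrt(T) = 0.61268061
exp(-rT) = 0.99916735; exp(-qT) = 0.99742103
P = K * exp(-rT) * N(-d2) - S_0 * exp(-qT) * N(-d1)
N(-d1) = 0.22194294; N(-d2) = 0.27004377
P = 22.1000 * 0.99916735 * 0.27004377 - 24.6000 * 0.99742103 * 0.22194294 = 0.5173

Answer: Price = 0.5173


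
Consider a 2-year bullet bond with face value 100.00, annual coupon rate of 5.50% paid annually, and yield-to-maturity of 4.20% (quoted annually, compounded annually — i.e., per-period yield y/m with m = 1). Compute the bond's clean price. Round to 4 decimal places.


Coupon per period c = face * coupon_rate / m = 5.500000
Periods per year m = 1; per-period yield y/m = 0.042000
Number of cashflows N = 2
Cashflows (t years, CF_t, discount factor 1/(1+y/m)^(m*t), PV):
  t = 1.0000: CF_t = 5.500000, DF = 0.959693, PV = 5.278311
  t = 2.0000: CF_t = 105.500000, DF = 0.921010, PV = 97.166603
Price P = sum_t PV_t = 102.444914

Answer: Price = 102.4449


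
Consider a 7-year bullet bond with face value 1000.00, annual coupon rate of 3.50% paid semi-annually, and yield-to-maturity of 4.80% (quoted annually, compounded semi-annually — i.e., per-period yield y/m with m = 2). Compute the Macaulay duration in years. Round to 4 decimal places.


Answer: Macaulay duration = 6.2321 years

Derivation:
Coupon per period c = face * coupon_rate / m = 17.500000
Periods per year m = 2; per-period yield y/m = 0.024000
Number of cashflows N = 14
Cashflows (t years, CF_t, discount factor 1/(1+y/m)^(m*t), PV):
  t = 0.5000: CF_t = 17.500000, DF = 0.976562, PV = 17.089844
  t = 1.0000: CF_t = 17.500000, DF = 0.953674, PV = 16.689301
  t = 1.5000: CF_t = 17.500000, DF = 0.931323, PV = 16.298145
  t = 2.0000: CF_t = 17.500000, DF = 0.909495, PV = 15.916157
  t = 2.5000: CF_t = 17.500000, DF = 0.888178, PV = 15.543122
  t = 3.0000: CF_t = 17.500000, DF = 0.867362, PV = 15.178830
  t = 3.5000: CF_t = 17.500000, DF = 0.847033, PV = 14.823077
  t = 4.0000: CF_t = 17.500000, DF = 0.827181, PV = 14.475661
  t = 4.5000: CF_t = 17.500000, DF = 0.807794, PV = 14.136387
  t = 5.0000: CF_t = 17.500000, DF = 0.788861, PV = 13.805066
  t = 5.5000: CF_t = 17.500000, DF = 0.770372, PV = 13.481510
  t = 6.0000: CF_t = 17.500000, DF = 0.752316, PV = 13.165537
  t = 6.5000: CF_t = 17.500000, DF = 0.734684, PV = 12.856969
  t = 7.0000: CF_t = 1017.500000, DF = 0.717465, PV = 730.020448
Price P = sum_t PV_t = 923.480054
Macaulay numerator sum_t t * PV_t:
  t * PV_t at t = 0.5000: 8.544922
  t * PV_t at t = 1.0000: 16.689301
  t * PV_t at t = 1.5000: 24.447218
  t * PV_t at t = 2.0000: 31.832315
  t * PV_t at t = 2.5000: 38.857806
  t * PV_t at t = 3.0000: 45.536491
  t * PV_t at t = 3.5000: 51.880768
  t * PV_t at t = 4.0000: 57.902643
  t * PV_t at t = 4.5000: 63.613743
  t * PV_t at t = 5.0000: 69.025329
  t * PV_t at t = 5.5000: 74.148303
  t * PV_t at t = 6.0000: 78.993220
  t * PV_t at t = 6.5000: 83.570302
  t * PV_t at t = 7.0000: 5110.143136
Macaulay duration D = (sum_t t * PV_t) / P = 5755.185496 / 923.480054 = 6.232063


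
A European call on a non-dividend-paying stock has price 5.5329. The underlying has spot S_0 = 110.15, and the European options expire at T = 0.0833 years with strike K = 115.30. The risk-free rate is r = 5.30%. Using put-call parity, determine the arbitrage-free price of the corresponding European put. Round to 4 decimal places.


Answer: Put price = 10.1750

Derivation:
Put-call parity: C - P = S_0 * exp(-qT) - K * exp(-rT).
S_0 * exp(-qT) = 110.1500 * 1.00000000 = 110.15000000
K * exp(-rT) = 115.3000 * 0.99559483 = 114.79208405
P = C - S*exp(-qT) + K*exp(-rT)
P = 5.5329 - 110.15000000 + 114.79208405 = 10.1750


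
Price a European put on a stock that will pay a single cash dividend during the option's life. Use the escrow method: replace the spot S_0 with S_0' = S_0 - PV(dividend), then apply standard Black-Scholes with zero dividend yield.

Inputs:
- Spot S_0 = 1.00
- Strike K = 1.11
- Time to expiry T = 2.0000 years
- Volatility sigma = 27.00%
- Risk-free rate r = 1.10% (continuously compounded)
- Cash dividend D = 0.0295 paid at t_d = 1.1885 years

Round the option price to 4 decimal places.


Answer: Price = 0.2197

Derivation:
PV(D) = D * exp(-r * t_d) = 0.0295 * 0.98701159 = 0.02911684
S_0' = S_0 - PV(D) = 1.0000 - 0.02911684 = 0.97088316
d1 = (ln(S_0'/K) + (r + sigma^2/2)*T) / (sigma*sqrt(T)) = -0.10216165
d2 = d1 - sigma*sqrt(T) = -0.48399931
exp(-rT) = 0.97824024
N(-d1) = 0.54068582; N(-d2) = 0.68580682
P = K * exp(-rT) * N(-d2) - S_0' * N(-d1) = 1.1100 * 0.97824024 * 0.68580682 - 0.97088316 * 0.54068582 = 0.2197


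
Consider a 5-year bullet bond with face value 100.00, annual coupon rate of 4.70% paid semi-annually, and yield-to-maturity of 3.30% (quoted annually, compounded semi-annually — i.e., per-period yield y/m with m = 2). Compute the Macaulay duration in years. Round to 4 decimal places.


Answer: Macaulay duration = 4.5317 years

Derivation:
Coupon per period c = face * coupon_rate / m = 2.350000
Periods per year m = 2; per-period yield y/m = 0.016500
Number of cashflows N = 10
Cashflows (t years, CF_t, discount factor 1/(1+y/m)^(m*t), PV):
  t = 0.5000: CF_t = 2.350000, DF = 0.983768, PV = 2.311854
  t = 1.0000: CF_t = 2.350000, DF = 0.967799, PV = 2.274328
  t = 1.5000: CF_t = 2.350000, DF = 0.952090, PV = 2.237411
  t = 2.0000: CF_t = 2.350000, DF = 0.936635, PV = 2.201093
  t = 2.5000: CF_t = 2.350000, DF = 0.921432, PV = 2.165364
  t = 3.0000: CF_t = 2.350000, DF = 0.906475, PV = 2.130216
  t = 3.5000: CF_t = 2.350000, DF = 0.891761, PV = 2.095638
  t = 4.0000: CF_t = 2.350000, DF = 0.877285, PV = 2.061621
  t = 4.5000: CF_t = 2.350000, DF = 0.863045, PV = 2.028156
  t = 5.0000: CF_t = 102.350000, DF = 0.849036, PV = 86.898848
Price P = sum_t PV_t = 106.404528
Macaulay numerator sum_t t * PV_t:
  t * PV_t at t = 0.5000: 1.155927
  t * PV_t at t = 1.0000: 2.274328
  t * PV_t at t = 1.5000: 3.356116
  t * PV_t at t = 2.0000: 4.402185
  t * PV_t at t = 2.5000: 5.413410
  t * PV_t at t = 3.0000: 6.390647
  t * PV_t at t = 3.5000: 7.334732
  t * PV_t at t = 4.0000: 8.246483
  t * PV_t at t = 4.5000: 9.126703
  t * PV_t at t = 5.0000: 434.494238
Macaulay duration D = (sum_t t * PV_t) / P = 482.194770 / 106.404528 = 4.531713


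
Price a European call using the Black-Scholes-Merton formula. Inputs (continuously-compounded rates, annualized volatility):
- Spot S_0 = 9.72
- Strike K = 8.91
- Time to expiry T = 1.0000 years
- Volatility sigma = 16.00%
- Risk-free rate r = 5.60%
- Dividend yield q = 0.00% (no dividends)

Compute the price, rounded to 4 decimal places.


Answer: Price = 1.4420

Derivation:
d1 = (ln(S/K) + (r - q + 0.5*sigma^2) * T) / (sigma * sqrt(T)) = 0.97382111
d2 = d1 - sigma * sqrt(T) = 0.81382111
exp(-rT) = 0.94553914; exp(-qT) = 1.00000000
C = S_0 * exp(-qT) * N(d1) - K * exp(-rT) * N(d2)
N(d1) = 0.83492731; N(d2) = 0.79212628
C = 9.7200 * 1.00000000 * 0.83492731 - 8.9100 * 0.94553914 * 0.79212628 = 1.4420


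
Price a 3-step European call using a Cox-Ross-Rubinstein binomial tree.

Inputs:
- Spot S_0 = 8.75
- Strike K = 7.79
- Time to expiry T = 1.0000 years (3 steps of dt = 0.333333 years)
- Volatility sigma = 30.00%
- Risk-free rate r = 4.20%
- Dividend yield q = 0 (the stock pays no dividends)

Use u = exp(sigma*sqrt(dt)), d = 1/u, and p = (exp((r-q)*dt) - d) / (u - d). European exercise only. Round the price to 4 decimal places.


Answer: Price = V(0,0) = 1.7514

Derivation:
dt = T/N = 0.333333
u = exp(sigma*sqrt(dt)) = 1.189110; d = 1/u = 0.840965
p = (exp((r-q)*dt) - d) / (u - d) = 0.497303
Discount per step: exp(-r*dt) = 0.986098
Stock lattice S(k, i) with i counting down-moves:
  k=0: S(0,0) = 8.7500
  k=1: S(1,0) = 10.4047; S(1,1) = 7.3584
  k=2: S(2,0) = 12.3723; S(2,1) = 8.7500; S(2,2) = 6.1882
  k=3: S(3,0) = 14.7121; S(3,1) = 10.4047; S(3,2) = 7.3584; S(3,3) = 5.2041
Terminal payoffs V(N, i) = max(S_T - K, 0):
  V(3,0) = 6.922080; V(3,1) = 2.614712; V(3,2) = 0.000000; V(3,3) = 0.000000
Backward induction: V(k, i) = exp(-r*dt) * [p * V(k+1, i) + (1-p) * V(k+1, i+1)].
  V(2,0) = exp(-r*dt) * [p*6.922080 + (1-p)*2.614712] = 4.690647
  V(2,1) = exp(-r*dt) * [p*2.614712 + (1-p)*0.000000] = 1.282226
  V(2,2) = exp(-r*dt) * [p*0.000000 + (1-p)*0.000000] = 0.000000
  V(1,0) = exp(-r*dt) * [p*4.690647 + (1-p)*1.282226] = 2.935851
  V(1,1) = exp(-r*dt) * [p*1.282226 + (1-p)*0.000000] = 0.628789
  V(0,0) = exp(-r*dt) * [p*2.935851 + (1-p)*0.628789] = 1.751405


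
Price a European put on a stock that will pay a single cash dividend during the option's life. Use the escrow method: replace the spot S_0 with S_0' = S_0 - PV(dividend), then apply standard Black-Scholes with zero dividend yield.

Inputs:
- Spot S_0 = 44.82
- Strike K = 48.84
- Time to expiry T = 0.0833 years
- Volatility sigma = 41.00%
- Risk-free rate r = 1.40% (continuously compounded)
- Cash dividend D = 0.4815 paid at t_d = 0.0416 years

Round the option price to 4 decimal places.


PV(D) = D * exp(-r * t_d) = 0.4815 * 0.99941777 = 0.48121966
S_0' = S_0 - PV(D) = 44.8200 - 0.48121966 = 44.33878034
d1 = (ln(S_0'/K) + (r + sigma^2/2)*T) / (sigma*sqrt(T)) = -0.74807779
d2 = d1 - sigma*sqrt(T) = -0.86641092
exp(-rT) = 0.99883448
N(-d1) = 0.77279338; N(-d2) = 0.80686757
P = K * exp(-rT) * N(-d2) - S_0' * N(-d1) = 48.8400 * 0.99883448 * 0.80686757 - 44.33878034 * 0.77279338 = 5.0968

Answer: Price = 5.0968


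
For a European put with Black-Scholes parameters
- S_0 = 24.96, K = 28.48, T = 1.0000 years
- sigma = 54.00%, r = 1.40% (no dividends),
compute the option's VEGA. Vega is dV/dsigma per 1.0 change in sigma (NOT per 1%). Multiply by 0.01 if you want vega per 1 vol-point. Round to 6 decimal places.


Answer: Vega = 9.944344

Derivation:
d1 = 0.0516156610; d2 = -0.4883843390
phi(d1) = 0.3984112079; exp(-qT) = 1.0000000000; exp(-rT) = 0.9860975443
Vega = S * exp(-qT) * phi(d1) * sqrt(T) = 24.9600 * 1.0000000000 * 0.3984112079 * 1.0000000000 = 9.944344


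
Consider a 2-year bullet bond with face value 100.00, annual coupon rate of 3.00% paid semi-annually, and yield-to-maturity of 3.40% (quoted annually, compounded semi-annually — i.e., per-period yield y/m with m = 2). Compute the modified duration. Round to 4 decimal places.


Coupon per period c = face * coupon_rate / m = 1.500000
Periods per year m = 2; per-period yield y/m = 0.017000
Number of cashflows N = 4
Cashflows (t years, CF_t, discount factor 1/(1+y/m)^(m*t), PV):
  t = 0.5000: CF_t = 1.500000, DF = 0.983284, PV = 1.474926
  t = 1.0000: CF_t = 1.500000, DF = 0.966848, PV = 1.450272
  t = 1.5000: CF_t = 1.500000, DF = 0.950686, PV = 1.426029
  t = 2.0000: CF_t = 101.500000, DF = 0.934795, PV = 94.881650
Price P = sum_t PV_t = 99.232877
First compute Macaulay numerator sum_t t * PV_t:
  t * PV_t at t = 0.5000: 0.737463
  t * PV_t at t = 1.0000: 1.450272
  t * PV_t at t = 1.5000: 2.139044
  t * PV_t at t = 2.0000: 189.763301
Macaulay duration D = 194.090079 / 99.232877 = 1.955905
Modified duration = D / (1 + y/m) = 1.955905 / (1 + 0.017000) = 1.923210

Answer: Modified duration = 1.9232


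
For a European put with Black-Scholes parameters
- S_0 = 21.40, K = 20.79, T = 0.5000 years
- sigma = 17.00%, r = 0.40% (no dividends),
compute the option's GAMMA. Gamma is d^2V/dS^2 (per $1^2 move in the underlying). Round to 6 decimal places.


d1 = 0.3173147517; d2 = 0.1971065989
phi(d1) = 0.3793549916; exp(-qT) = 1.0000000000; exp(-rT) = 0.9980019987
Gamma = exp(-qT) * phi(d1) / (S * sigma * sqrt(T)) = 1.0000000000 * 0.3793549916 / (21.4000 * 0.1700 * 0.7071067812) = 0.147468

Answer: Gamma = 0.147468


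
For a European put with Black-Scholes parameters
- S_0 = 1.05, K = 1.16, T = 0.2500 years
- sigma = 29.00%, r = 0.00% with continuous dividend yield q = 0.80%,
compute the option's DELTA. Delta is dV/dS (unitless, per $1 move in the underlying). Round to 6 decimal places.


d1 = -0.6283954548; d2 = -0.7733954548
phi(d1) = 0.3274634094; exp(-qT) = 0.9980019987; exp(-rT) = 1.0000000000
N(-d1) = 0.7351275431
Delta = -exp(-qT) * N(-d1) = -0.9980019987 * 0.7351275431 = -0.733659

Answer: Delta = -0.733659


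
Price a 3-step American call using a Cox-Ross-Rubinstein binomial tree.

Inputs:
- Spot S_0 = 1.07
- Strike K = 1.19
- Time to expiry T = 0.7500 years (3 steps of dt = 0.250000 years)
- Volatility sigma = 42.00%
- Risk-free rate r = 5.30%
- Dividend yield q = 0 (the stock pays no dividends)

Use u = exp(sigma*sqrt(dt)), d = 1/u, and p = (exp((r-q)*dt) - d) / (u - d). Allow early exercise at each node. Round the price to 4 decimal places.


dt = T/N = 0.250000
u = exp(sigma*sqrt(dt)) = 1.233678; d = 1/u = 0.810584
p = (exp((r-q)*dt) - d) / (u - d) = 0.479217
Discount per step: exp(-r*dt) = 0.986837
Stock lattice S(k, i) with i counting down-moves:
  k=0: S(0,0) = 1.0700
  k=1: S(1,0) = 1.3200; S(1,1) = 0.8673
  k=2: S(2,0) = 1.6285; S(2,1) = 1.0700; S(2,2) = 0.7030
  k=3: S(3,0) = 2.0090; S(3,1) = 1.3200; S(3,2) = 0.8673; S(3,3) = 0.5699
Terminal payoffs V(N, i) = max(S_T - K, 0):
  V(3,0) = 0.819043; V(3,1) = 0.130036; V(3,2) = 0.000000; V(3,3) = 0.000000
Backward induction: V(k, i) = exp(-r*dt) * [p * V(k+1, i) + (1-p) * V(k+1, i+1)]; then take max(V_cont, immediate exercise) for American.
  V(2,0) = exp(-r*dt) * [p*0.819043 + (1-p)*0.130036] = 0.454162; exercise = 0.438499; V(2,0) = max -> 0.454162
  V(2,1) = exp(-r*dt) * [p*0.130036 + (1-p)*0.000000] = 0.061495; exercise = 0.000000; V(2,1) = max -> 0.061495
  V(2,2) = exp(-r*dt) * [p*0.000000 + (1-p)*0.000000] = 0.000000; exercise = 0.000000; V(2,2) = max -> 0.000000
  V(1,0) = exp(-r*dt) * [p*0.454162 + (1-p)*0.061495] = 0.246382; exercise = 0.130036; V(1,0) = max -> 0.246382
  V(1,1) = exp(-r*dt) * [p*0.061495 + (1-p)*0.000000] = 0.029082; exercise = 0.000000; V(1,1) = max -> 0.029082
  V(0,0) = exp(-r*dt) * [p*0.246382 + (1-p)*0.029082] = 0.131462; exercise = 0.000000; V(0,0) = max -> 0.131462

Answer: Price = V(0,0) = 0.1315


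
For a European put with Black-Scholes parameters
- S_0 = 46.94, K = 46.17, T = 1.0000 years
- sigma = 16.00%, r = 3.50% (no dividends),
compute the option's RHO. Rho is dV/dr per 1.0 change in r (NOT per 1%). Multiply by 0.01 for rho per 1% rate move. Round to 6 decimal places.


Answer: Rho = -18.026365

Derivation:
d1 = 0.4021247119; d2 = 0.2421247119
phi(d1) = 0.3679564555; exp(-qT) = 1.0000000000; exp(-rT) = 0.9656054163
N(-d2) = 0.4043417652
Rho = -K*T*exp(-rT)*N(-d2) = -46.1700 * 1.0000 * 0.9656054163 * 0.4043417652 = -18.026365


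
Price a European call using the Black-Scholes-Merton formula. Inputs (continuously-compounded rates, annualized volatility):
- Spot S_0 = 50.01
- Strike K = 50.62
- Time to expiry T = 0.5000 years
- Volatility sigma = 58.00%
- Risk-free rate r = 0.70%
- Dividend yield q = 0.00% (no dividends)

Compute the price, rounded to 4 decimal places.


d1 = (ln(S/K) + (r - q + 0.5*sigma^2) * T) / (sigma * sqrt(T)) = 0.18403364
d2 = d1 - sigma * sqrt(T) = -0.22608830
exp(-rT) = 0.99650612; exp(-qT) = 1.00000000
C = S_0 * exp(-qT) * N(d1) - K * exp(-rT) * N(d2)
N(d1) = 0.57300647; N(d2) = 0.41056637
C = 50.0100 * 1.00000000 * 0.57300647 - 50.6200 * 0.99650612 * 0.41056637 = 7.9458

Answer: Price = 7.9458


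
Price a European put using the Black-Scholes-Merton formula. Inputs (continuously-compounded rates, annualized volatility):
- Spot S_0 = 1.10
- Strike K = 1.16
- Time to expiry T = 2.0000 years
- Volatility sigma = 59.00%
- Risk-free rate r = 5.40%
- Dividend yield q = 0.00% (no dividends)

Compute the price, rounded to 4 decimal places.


Answer: Price = 0.3176

Derivation:
d1 = (ln(S/K) + (r - q + 0.5*sigma^2) * T) / (sigma * sqrt(T)) = 0.48297811
d2 = d1 - sigma * sqrt(T) = -0.35140789
exp(-rT) = 0.89762760; exp(-qT) = 1.00000000
P = K * exp(-rT) * N(-d2) - S_0 * exp(-qT) * N(-d1)
N(-d1) = 0.31455564; N(-d2) = 0.63735882
P = 1.1600 * 0.89762760 * 0.63735882 - 1.1000 * 1.00000000 * 0.31455564 = 0.3176


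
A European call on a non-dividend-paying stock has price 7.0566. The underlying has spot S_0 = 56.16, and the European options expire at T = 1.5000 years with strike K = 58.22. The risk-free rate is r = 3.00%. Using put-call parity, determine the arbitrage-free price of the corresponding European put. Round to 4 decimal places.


Answer: Put price = 6.5548

Derivation:
Put-call parity: C - P = S_0 * exp(-qT) - K * exp(-rT).
S_0 * exp(-qT) = 56.1600 * 1.00000000 = 56.16000000
K * exp(-rT) = 58.2200 * 0.95599748 = 55.65817339
P = C - S*exp(-qT) + K*exp(-rT)
P = 7.0566 - 56.16000000 + 55.65817339 = 6.5548


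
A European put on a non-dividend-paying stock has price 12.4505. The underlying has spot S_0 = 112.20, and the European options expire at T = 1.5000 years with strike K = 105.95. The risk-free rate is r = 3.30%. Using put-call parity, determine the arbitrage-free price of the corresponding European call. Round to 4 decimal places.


Answer: Call price = 23.8173

Derivation:
Put-call parity: C - P = S_0 * exp(-qT) - K * exp(-rT).
S_0 * exp(-qT) = 112.2000 * 1.00000000 = 112.20000000
K * exp(-rT) = 105.9500 * 0.95170516 = 100.83316150
C = P + S*exp(-qT) - K*exp(-rT)
C = 12.4505 + 112.20000000 - 100.83316150 = 23.8173


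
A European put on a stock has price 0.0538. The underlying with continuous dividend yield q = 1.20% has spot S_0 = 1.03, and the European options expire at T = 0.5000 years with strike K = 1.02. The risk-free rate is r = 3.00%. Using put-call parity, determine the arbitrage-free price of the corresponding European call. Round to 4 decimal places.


Answer: Call price = 0.0728

Derivation:
Put-call parity: C - P = S_0 * exp(-qT) - K * exp(-rT).
S_0 * exp(-qT) = 1.0300 * 0.99401796 = 1.02383850
K * exp(-rT) = 1.0200 * 0.98511194 = 1.00481418
C = P + S*exp(-qT) - K*exp(-rT)
C = 0.0538 + 1.02383850 - 1.00481418 = 0.0728


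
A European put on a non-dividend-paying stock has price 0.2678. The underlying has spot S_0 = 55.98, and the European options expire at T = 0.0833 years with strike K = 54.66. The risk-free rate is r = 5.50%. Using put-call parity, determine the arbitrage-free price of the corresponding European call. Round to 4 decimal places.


Answer: Call price = 1.8377

Derivation:
Put-call parity: C - P = S_0 * exp(-qT) - K * exp(-rT).
S_0 * exp(-qT) = 55.9800 * 1.00000000 = 55.98000000
K * exp(-rT) = 54.6600 * 0.99542898 = 54.41014800
C = P + S*exp(-qT) - K*exp(-rT)
C = 0.2678 + 55.98000000 - 54.41014800 = 1.8377


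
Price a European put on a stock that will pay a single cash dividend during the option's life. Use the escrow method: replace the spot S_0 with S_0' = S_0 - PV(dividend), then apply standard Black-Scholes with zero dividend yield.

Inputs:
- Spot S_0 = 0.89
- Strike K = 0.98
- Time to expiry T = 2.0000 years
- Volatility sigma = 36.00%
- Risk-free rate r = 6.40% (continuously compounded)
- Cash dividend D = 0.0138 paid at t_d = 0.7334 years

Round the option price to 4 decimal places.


Answer: Price = 0.1675

Derivation:
PV(D) = D * exp(-r * t_d) = 0.0138 * 0.95414693 = 0.01316723
S_0' = S_0 - PV(D) = 0.8900 - 0.01316723 = 0.87683277
d1 = (ln(S_0'/K) + (r + sigma^2/2)*T) / (sigma*sqrt(T)) = 0.28748550
d2 = d1 - sigma*sqrt(T) = -0.22163138
exp(-rT) = 0.87985338
N(-d1) = 0.38687030; N(-d2) = 0.58769958
P = K * exp(-rT) * N(-d2) - S_0' * N(-d1) = 0.9800 * 0.87985338 * 0.58769958 - 0.87683277 * 0.38687030 = 0.1675


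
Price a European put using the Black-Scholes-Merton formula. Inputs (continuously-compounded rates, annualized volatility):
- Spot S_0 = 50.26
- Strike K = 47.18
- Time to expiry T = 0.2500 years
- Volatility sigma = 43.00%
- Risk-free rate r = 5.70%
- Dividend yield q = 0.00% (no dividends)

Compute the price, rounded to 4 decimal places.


Answer: Price = 2.5334

Derivation:
d1 = (ln(S/K) + (r - q + 0.5*sigma^2) * T) / (sigma * sqrt(T)) = 0.46791608
d2 = d1 - sigma * sqrt(T) = 0.25291608
exp(-rT) = 0.98585105; exp(-qT) = 1.00000000
P = K * exp(-rT) * N(-d2) - S_0 * exp(-qT) * N(-d1)
N(-d1) = 0.31992230; N(-d2) = 0.40016653
P = 47.1800 * 0.98585105 * 0.40016653 - 50.2600 * 1.00000000 * 0.31992230 = 2.5334


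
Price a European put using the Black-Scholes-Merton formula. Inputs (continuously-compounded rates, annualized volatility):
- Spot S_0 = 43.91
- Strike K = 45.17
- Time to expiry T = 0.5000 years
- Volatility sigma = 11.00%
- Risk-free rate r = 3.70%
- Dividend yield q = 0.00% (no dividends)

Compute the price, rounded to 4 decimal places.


Answer: Price = 1.5957

Derivation:
d1 = (ln(S/K) + (r - q + 0.5*sigma^2) * T) / (sigma * sqrt(T)) = -0.08698783
d2 = d1 - sigma * sqrt(T) = -0.16476957
exp(-rT) = 0.98167007; exp(-qT) = 1.00000000
P = K * exp(-rT) * N(-d2) - S_0 * exp(-qT) * N(-d1)
N(-d1) = 0.53465941; N(-d2) = 0.56543732
P = 45.1700 * 0.98167007 * 0.56543732 - 43.9100 * 1.00000000 * 0.53465941 = 1.5957


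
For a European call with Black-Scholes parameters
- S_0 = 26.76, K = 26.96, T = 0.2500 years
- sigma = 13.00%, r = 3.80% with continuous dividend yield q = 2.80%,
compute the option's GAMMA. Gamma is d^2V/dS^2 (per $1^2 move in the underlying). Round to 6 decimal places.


d1 = -0.0435930890; d2 = -0.1085930890
phi(d1) = 0.3985633940; exp(-qT) = 0.9930244429; exp(-rT) = 0.9905449824
Gamma = exp(-qT) * phi(d1) / (S * sigma * sqrt(T)) = 0.9930244429 * 0.3985633940 / (26.7600 * 0.1300 * 0.5000000000) = 0.227540

Answer: Gamma = 0.227540


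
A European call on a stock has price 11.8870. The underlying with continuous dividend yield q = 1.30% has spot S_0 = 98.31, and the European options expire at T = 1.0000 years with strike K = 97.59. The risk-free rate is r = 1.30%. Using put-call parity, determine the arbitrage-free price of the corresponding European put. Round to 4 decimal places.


Answer: Put price = 11.1763

Derivation:
Put-call parity: C - P = S_0 * exp(-qT) - K * exp(-rT).
S_0 * exp(-qT) = 98.3100 * 0.98708414 = 97.04024131
K * exp(-rT) = 97.5900 * 0.98708414 = 96.32954074
P = C - S*exp(-qT) + K*exp(-rT)
P = 11.8870 - 97.04024131 + 96.32954074 = 11.1763


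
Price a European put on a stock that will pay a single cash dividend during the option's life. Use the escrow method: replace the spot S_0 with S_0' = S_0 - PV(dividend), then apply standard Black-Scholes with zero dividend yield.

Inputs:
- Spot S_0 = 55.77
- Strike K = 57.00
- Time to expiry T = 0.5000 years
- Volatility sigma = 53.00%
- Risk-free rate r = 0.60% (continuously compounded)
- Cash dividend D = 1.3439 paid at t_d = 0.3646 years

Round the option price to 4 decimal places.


Answer: Price = 9.5229

Derivation:
PV(D) = D * exp(-r * t_d) = 1.3439 * 0.99781479 = 1.34096330
S_0' = S_0 - PV(D) = 55.7700 - 1.34096330 = 54.42903670
d1 = (ln(S_0'/K) + (r + sigma^2/2)*T) / (sigma*sqrt(T)) = 0.07223564
d2 = d1 - sigma*sqrt(T) = -0.30253095
exp(-rT) = 0.99700450
N(-d1) = 0.47120719; N(-d2) = 0.61887633
P = K * exp(-rT) * N(-d2) - S_0' * N(-d1) = 57.0000 * 0.99700450 * 0.61887633 - 54.42903670 * 0.47120719 = 9.5229


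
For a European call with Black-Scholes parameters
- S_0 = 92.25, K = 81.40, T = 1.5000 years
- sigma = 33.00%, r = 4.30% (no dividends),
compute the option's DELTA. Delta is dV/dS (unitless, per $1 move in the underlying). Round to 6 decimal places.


d1 = 0.6712641318; d2 = 0.2670983242
phi(d1) = 0.3184670381; exp(-qT) = 1.0000000000; exp(-rT) = 0.9375361143
N(d1) = 0.7489738600
Delta = exp(-qT) * N(d1) = 1.0000000000 * 0.7489738600 = 0.748974

Answer: Delta = 0.748974


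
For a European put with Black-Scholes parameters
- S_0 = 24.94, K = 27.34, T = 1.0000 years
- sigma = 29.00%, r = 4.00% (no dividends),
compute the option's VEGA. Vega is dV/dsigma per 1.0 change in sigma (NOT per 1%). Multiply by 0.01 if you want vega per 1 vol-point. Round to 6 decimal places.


d1 = -0.0338892795; d2 = -0.3238892795
phi(d1) = 0.3987132569; exp(-qT) = 1.0000000000; exp(-rT) = 0.9607894392
Vega = S * exp(-qT) * phi(d1) * sqrt(T) = 24.9400 * 1.0000000000 * 0.3987132569 * 1.0000000000 = 9.943909

Answer: Vega = 9.943909


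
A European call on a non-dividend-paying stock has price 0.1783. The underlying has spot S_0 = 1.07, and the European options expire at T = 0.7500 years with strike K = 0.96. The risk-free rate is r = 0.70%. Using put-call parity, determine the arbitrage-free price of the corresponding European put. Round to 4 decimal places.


Answer: Put price = 0.0633

Derivation:
Put-call parity: C - P = S_0 * exp(-qT) - K * exp(-rT).
S_0 * exp(-qT) = 1.0700 * 1.00000000 = 1.07000000
K * exp(-rT) = 0.9600 * 0.99476376 = 0.95497321
P = C - S*exp(-qT) + K*exp(-rT)
P = 0.1783 - 1.07000000 + 0.95497321 = 0.0633


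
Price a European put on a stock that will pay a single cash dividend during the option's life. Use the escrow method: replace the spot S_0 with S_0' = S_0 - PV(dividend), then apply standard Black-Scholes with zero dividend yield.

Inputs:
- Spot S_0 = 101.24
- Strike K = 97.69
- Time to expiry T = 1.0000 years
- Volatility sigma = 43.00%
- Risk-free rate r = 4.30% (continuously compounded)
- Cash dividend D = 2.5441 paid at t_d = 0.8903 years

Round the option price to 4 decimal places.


PV(D) = D * exp(-r * t_d) = 2.5441 * 0.96244063 = 2.44854520
S_0' = S_0 - PV(D) = 101.2400 - 2.44854520 = 98.79145480
d1 = (ln(S_0'/K) + (r + sigma^2/2)*T) / (sigma*sqrt(T)) = 0.34107421
d2 = d1 - sigma*sqrt(T) = -0.08892579
exp(-rT) = 0.95791139
N(-d1) = 0.36652386; N(-d2) = 0.53542956
P = K * exp(-rT) * N(-d2) - S_0' * N(-d1) = 97.6900 * 0.95791139 * 0.53542956 - 98.79145480 * 0.36652386 = 13.8952

Answer: Price = 13.8952


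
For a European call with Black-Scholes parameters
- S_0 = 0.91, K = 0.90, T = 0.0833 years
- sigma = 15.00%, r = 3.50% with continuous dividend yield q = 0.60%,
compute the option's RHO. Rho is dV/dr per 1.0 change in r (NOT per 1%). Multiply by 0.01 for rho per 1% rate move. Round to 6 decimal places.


d1 = 0.3326817555; d2 = 0.2893891465
phi(d1) = 0.3774651213; exp(-qT) = 0.9995003249; exp(-rT) = 0.9970887459
N(d2) = 0.6138582001
Rho = K*T*exp(-rT)*N(d2) = 0.9000 * 0.0833 * 0.9970887459 * 0.6138582001 = 0.045887

Answer: Rho = 0.045887


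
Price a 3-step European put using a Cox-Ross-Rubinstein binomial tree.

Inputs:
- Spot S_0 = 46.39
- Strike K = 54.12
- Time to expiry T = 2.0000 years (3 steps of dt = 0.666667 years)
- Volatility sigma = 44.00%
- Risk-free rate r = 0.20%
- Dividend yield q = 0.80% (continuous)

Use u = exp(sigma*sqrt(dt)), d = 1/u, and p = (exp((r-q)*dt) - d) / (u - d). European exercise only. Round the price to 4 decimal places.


Answer: Price = V(0,0) = 17.3178

Derivation:
dt = T/N = 0.666667
u = exp(sigma*sqrt(dt)) = 1.432267; d = 1/u = 0.698194
p = (exp((r-q)*dt) - d) / (u - d) = 0.405701
Discount per step: exp(-r*dt) = 0.998668
Stock lattice S(k, i) with i counting down-moves:
  k=0: S(0,0) = 46.3900
  k=1: S(1,0) = 66.4429; S(1,1) = 32.3892
  k=2: S(2,0) = 95.1639; S(2,1) = 46.3900; S(2,2) = 22.6139
  k=3: S(3,0) = 136.3001; S(3,1) = 66.4429; S(3,2) = 32.3892; S(3,3) = 15.7889
Terminal payoffs V(N, i) = max(K - S_T, 0):
  V(3,0) = 0.000000; V(3,1) = 0.000000; V(3,2) = 21.730787; V(3,3) = 38.331080
Backward induction: V(k, i) = exp(-r*dt) * [p * V(k+1, i) + (1-p) * V(k+1, i+1)].
  V(2,0) = exp(-r*dt) * [p*0.000000 + (1-p)*0.000000] = 0.000000
  V(2,1) = exp(-r*dt) * [p*0.000000 + (1-p)*21.730787] = 12.897379
  V(2,2) = exp(-r*dt) * [p*21.730787 + (1-p)*38.331080] = 31.554226
  V(1,0) = exp(-r*dt) * [p*0.000000 + (1-p)*12.897379] = 7.654688
  V(1,1) = exp(-r*dt) * [p*12.897379 + (1-p)*31.554226] = 23.953167
  V(0,0) = exp(-r*dt) * [p*7.654688 + (1-p)*23.953167] = 17.317754


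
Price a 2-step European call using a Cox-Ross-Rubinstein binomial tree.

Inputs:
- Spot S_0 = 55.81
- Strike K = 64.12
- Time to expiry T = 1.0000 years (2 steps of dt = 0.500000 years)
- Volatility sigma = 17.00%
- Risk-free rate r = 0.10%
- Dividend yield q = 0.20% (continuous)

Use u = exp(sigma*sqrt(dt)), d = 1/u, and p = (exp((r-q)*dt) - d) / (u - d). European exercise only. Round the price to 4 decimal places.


dt = T/N = 0.500000
u = exp(sigma*sqrt(dt)) = 1.127732; d = 1/u = 0.886736
p = (exp((r-q)*dt) - d) / (u - d) = 0.467910
Discount per step: exp(-r*dt) = 0.999500
Stock lattice S(k, i) with i counting down-moves:
  k=0: S(0,0) = 55.8100
  k=1: S(1,0) = 62.9387; S(1,1) = 49.4887
  k=2: S(2,0) = 70.9780; S(2,1) = 55.8100; S(2,2) = 43.8834
Terminal payoffs V(N, i) = max(S_T - K, 0):
  V(2,0) = 6.857957; V(2,1) = 0.000000; V(2,2) = 0.000000
Backward induction: V(k, i) = exp(-r*dt) * [p * V(k+1, i) + (1-p) * V(k+1, i+1)].
  V(1,0) = exp(-r*dt) * [p*6.857957 + (1-p)*0.000000] = 3.207302
  V(1,1) = exp(-r*dt) * [p*0.000000 + (1-p)*0.000000] = 0.000000
  V(0,0) = exp(-r*dt) * [p*3.207302 + (1-p)*0.000000] = 1.499978

Answer: Price = V(0,0) = 1.5000


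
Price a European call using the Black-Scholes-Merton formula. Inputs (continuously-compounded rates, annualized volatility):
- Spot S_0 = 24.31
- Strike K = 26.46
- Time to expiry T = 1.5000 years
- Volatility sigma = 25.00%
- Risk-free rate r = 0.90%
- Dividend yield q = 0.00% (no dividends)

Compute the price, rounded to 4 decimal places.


Answer: Price = 2.2515

Derivation:
d1 = (ln(S/K) + (r - q + 0.5*sigma^2) * T) / (sigma * sqrt(T)) = -0.07959656
d2 = d1 - sigma * sqrt(T) = -0.38578278
exp(-rT) = 0.98659072; exp(-qT) = 1.00000000
C = S_0 * exp(-qT) * N(d1) - K * exp(-rT) * N(d2)
N(d1) = 0.46827906; N(d2) = 0.34982877
C = 24.3100 * 1.00000000 * 0.46827906 - 26.4600 * 0.98659072 * 0.34982877 = 2.2515


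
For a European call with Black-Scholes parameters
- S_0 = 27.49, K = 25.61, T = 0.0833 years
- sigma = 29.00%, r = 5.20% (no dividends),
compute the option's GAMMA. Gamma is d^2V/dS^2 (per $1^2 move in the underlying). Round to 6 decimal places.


Answer: Gamma = 0.111470

Derivation:
d1 = 0.9399601599; d2 = 0.8562611157
phi(d1) = 0.2564808992; exp(-qT) = 1.0000000000; exp(-rT) = 0.9956777678
Gamma = exp(-qT) * phi(d1) / (S * sigma * sqrt(T)) = 1.0000000000 * 0.2564808992 / (27.4900 * 0.2900 * 0.2886173938) = 0.111470


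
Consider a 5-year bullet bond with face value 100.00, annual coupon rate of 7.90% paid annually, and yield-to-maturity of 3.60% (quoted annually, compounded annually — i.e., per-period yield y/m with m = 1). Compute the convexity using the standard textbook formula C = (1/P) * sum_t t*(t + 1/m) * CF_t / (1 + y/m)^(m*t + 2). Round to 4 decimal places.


Coupon per period c = face * coupon_rate / m = 7.900000
Periods per year m = 1; per-period yield y/m = 0.036000
Number of cashflows N = 5
Cashflows (t years, CF_t, discount factor 1/(1+y/m)^(m*t), PV):
  t = 1.0000: CF_t = 7.900000, DF = 0.965251, PV = 7.625483
  t = 2.0000: CF_t = 7.900000, DF = 0.931709, PV = 7.360504
  t = 3.0000: CF_t = 7.900000, DF = 0.899333, PV = 7.104734
  t = 4.0000: CF_t = 7.900000, DF = 0.868082, PV = 6.857851
  t = 5.0000: CF_t = 107.900000, DF = 0.837917, PV = 90.411290
Price P = sum_t PV_t = 119.359863
Convexity numerator sum_t t*(t + 1/m) * CF_t / (1+y/m)^(m*t + 2):
  t = 1.0000: term = 14.209468
  t = 2.0000: term = 41.147108
  t = 3.0000: term = 79.434572
  t = 4.0000: term = 127.790496
  t = 5.0000: term = 2527.111543
Convexity = (1/P) * sum = 2789.693188 / 119.359863 = 23.372121

Answer: Convexity = 23.3721


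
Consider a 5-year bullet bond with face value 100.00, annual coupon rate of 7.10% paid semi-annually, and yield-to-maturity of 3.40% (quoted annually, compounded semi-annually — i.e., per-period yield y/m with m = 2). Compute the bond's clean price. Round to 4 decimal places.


Answer: Price = 116.8817

Derivation:
Coupon per period c = face * coupon_rate / m = 3.550000
Periods per year m = 2; per-period yield y/m = 0.017000
Number of cashflows N = 10
Cashflows (t years, CF_t, discount factor 1/(1+y/m)^(m*t), PV):
  t = 0.5000: CF_t = 3.550000, DF = 0.983284, PV = 3.490659
  t = 1.0000: CF_t = 3.550000, DF = 0.966848, PV = 3.432310
  t = 1.5000: CF_t = 3.550000, DF = 0.950686, PV = 3.374936
  t = 2.0000: CF_t = 3.550000, DF = 0.934795, PV = 3.318521
  t = 2.5000: CF_t = 3.550000, DF = 0.919169, PV = 3.263049
  t = 3.0000: CF_t = 3.550000, DF = 0.903804, PV = 3.208504
  t = 3.5000: CF_t = 3.550000, DF = 0.888696, PV = 3.154872
  t = 4.0000: CF_t = 3.550000, DF = 0.873841, PV = 3.102135
  t = 4.5000: CF_t = 3.550000, DF = 0.859234, PV = 3.050280
  t = 5.0000: CF_t = 103.550000, DF = 0.844871, PV = 87.486406
Price P = sum_t PV_t = 116.881671


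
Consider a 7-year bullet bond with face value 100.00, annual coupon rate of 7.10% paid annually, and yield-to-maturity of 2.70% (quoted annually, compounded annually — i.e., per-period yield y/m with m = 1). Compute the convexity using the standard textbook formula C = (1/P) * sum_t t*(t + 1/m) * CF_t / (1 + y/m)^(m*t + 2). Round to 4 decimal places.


Answer: Convexity = 42.1500

Derivation:
Coupon per period c = face * coupon_rate / m = 7.100000
Periods per year m = 1; per-period yield y/m = 0.027000
Number of cashflows N = 7
Cashflows (t years, CF_t, discount factor 1/(1+y/m)^(m*t), PV):
  t = 1.0000: CF_t = 7.100000, DF = 0.973710, PV = 6.913340
  t = 2.0000: CF_t = 7.100000, DF = 0.948111, PV = 6.731587
  t = 3.0000: CF_t = 7.100000, DF = 0.923185, PV = 6.554612
  t = 4.0000: CF_t = 7.100000, DF = 0.898914, PV = 6.382291
  t = 5.0000: CF_t = 7.100000, DF = 0.875282, PV = 6.214499
  t = 6.0000: CF_t = 7.100000, DF = 0.852270, PV = 6.051119
  t = 7.0000: CF_t = 107.100000, DF = 0.829864, PV = 88.878428
Price P = sum_t PV_t = 127.725876
Convexity numerator sum_t t*(t + 1/m) * CF_t / (1+y/m)^(m*t + 2):
  t = 1.0000: term = 13.109225
  t = 2.0000: term = 38.293744
  t = 3.0000: term = 74.573989
  t = 4.0000: term = 121.022378
  t = 5.0000: term = 176.761020
  t = 6.0000: term = 240.959521
  t = 7.0000: term = 4718.929678
Convexity = (1/P) * sum = 5383.649554 / 127.725876 = 42.150030


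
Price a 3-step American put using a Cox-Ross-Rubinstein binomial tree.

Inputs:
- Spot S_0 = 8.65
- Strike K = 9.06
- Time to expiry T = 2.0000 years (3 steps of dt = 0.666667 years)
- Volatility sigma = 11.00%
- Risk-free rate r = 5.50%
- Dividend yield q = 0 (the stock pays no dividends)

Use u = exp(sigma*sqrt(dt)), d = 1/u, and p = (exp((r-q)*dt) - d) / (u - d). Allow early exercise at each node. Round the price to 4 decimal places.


dt = T/N = 0.666667
u = exp(sigma*sqrt(dt)) = 1.093971; d = 1/u = 0.914101
p = (exp((r-q)*dt) - d) / (u - d) = 0.685195
Discount per step: exp(-r*dt) = 0.963997
Stock lattice S(k, i) with i counting down-moves:
  k=0: S(0,0) = 8.6500
  k=1: S(1,0) = 9.4629; S(1,1) = 7.9070
  k=2: S(2,0) = 10.3521; S(2,1) = 8.6500; S(2,2) = 7.2278
  k=3: S(3,0) = 11.3249; S(3,1) = 9.4629; S(3,2) = 7.9070; S(3,3) = 6.6069
Terminal payoffs V(N, i) = max(K - S_T, 0):
  V(3,0) = 0.000000; V(3,1) = 0.000000; V(3,2) = 1.153030; V(3,3) = 2.453094
Backward induction: V(k, i) = exp(-r*dt) * [p * V(k+1, i) + (1-p) * V(k+1, i+1)]; then take max(V_cont, immediate exercise) for American.
  V(2,0) = exp(-r*dt) * [p*0.000000 + (1-p)*0.000000] = 0.000000; exercise = 0.000000; V(2,0) = max -> 0.000000
  V(2,1) = exp(-r*dt) * [p*0.000000 + (1-p)*1.153030] = 0.349912; exercise = 0.410000; V(2,1) = max -> 0.410000
  V(2,2) = exp(-r*dt) * [p*1.153030 + (1-p)*2.453094] = 1.506050; exercise = 1.832233; V(2,2) = max -> 1.832233
  V(1,0) = exp(-r*dt) * [p*0.000000 + (1-p)*0.410000] = 0.124423; exercise = 0.000000; V(1,0) = max -> 0.124423
  V(1,1) = exp(-r*dt) * [p*0.410000 + (1-p)*1.832233] = 0.826846; exercise = 1.153030; V(1,1) = max -> 1.153030
  V(0,0) = exp(-r*dt) * [p*0.124423 + (1-p)*1.153030] = 0.432096; exercise = 0.410000; V(0,0) = max -> 0.432096

Answer: Price = V(0,0) = 0.4321


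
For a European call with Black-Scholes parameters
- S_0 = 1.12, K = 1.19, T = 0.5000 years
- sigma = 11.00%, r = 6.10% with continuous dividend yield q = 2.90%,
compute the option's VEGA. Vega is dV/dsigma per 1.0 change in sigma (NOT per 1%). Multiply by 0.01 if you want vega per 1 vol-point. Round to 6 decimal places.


Answer: Vega = 0.269900

Derivation:
d1 = -0.5348249942; d2 = -0.6126067401
phi(d1) = 0.3457783139; exp(-qT) = 0.9856046187; exp(-rT) = 0.9699604321
Vega = S * exp(-qT) * phi(d1) * sqrt(T) = 1.1200 * 0.9856046187 * 0.3457783139 * 0.7071067812 = 0.269900


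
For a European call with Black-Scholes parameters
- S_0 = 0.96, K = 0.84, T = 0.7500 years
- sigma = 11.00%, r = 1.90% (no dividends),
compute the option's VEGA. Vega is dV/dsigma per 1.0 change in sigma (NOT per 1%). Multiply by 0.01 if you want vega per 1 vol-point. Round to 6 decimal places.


Answer: Vega = 0.092375

Derivation:
d1 = 1.5989337029; d2 = 1.5036709085
phi(d1) = 0.1111101723; exp(-qT) = 1.0000000000; exp(-rT) = 0.9858510507
Vega = S * exp(-qT) * phi(d1) * sqrt(T) = 0.9600 * 1.0000000000 * 0.1111101723 * 0.8660254038 = 0.092375
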